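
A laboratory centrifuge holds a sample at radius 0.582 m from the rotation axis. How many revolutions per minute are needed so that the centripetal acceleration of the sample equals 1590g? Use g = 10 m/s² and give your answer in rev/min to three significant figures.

1580 rev/min

Require ω²r = 1590g, so ω = √(1590 × 10.0/0.582) = 165.3 rad/s.
In rev/min: ω × 60/(2π) = 165.3 × 60/(2π) = 1578 rev/min.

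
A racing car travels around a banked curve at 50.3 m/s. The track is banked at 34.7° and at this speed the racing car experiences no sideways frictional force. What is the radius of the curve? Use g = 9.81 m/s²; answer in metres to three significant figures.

372 m

Frictionless banking: tanθ = v²/(rg), so r = v²/(g tanθ).
r = (50.3)²/(9.81 × tan 34.7°) = 2530/(9.81 × 0.6924) = 2530/6.793 = 372.5 m.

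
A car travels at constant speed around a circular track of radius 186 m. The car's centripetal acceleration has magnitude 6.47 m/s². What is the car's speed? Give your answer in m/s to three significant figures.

a_c = v²/r ⇒ v = √(a_c · r) = √(6.47 × 186) = √1203 = 34.69 m/s.

34.7 m/s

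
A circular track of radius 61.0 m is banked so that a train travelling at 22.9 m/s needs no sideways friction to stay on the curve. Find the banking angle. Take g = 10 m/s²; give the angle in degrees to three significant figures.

With no friction, the horizontal component of the normal force provides the centripetal force: N sinθ = mv²/r, while N cosθ = mg vertically.
Dividing: tanθ = v²/(r g) = (22.9)²/(61.0 × 10.0) = 524.4/610.0 = 0.8597.
θ = arctan(0.8597) = 40.69°.

40.7°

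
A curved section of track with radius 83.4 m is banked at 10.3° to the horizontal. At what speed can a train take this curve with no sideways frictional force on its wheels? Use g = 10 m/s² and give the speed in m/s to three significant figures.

12.3 m/s

On a frictionless banked curve, N sinθ = mv²/r and N cosθ = mg, so tanθ = v²/(rg).
v = √(r g tanθ) = √(83.4 × 10.0 × tan 10.3°) = √(83.4 × 10.0 × 0.1817) = √151.6 = 12.31 m/s.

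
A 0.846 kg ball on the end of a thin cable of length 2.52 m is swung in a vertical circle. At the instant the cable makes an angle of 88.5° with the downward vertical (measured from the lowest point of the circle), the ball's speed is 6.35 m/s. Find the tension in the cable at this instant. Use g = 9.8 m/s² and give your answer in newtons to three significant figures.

13.8 N

Take the radial direction toward the centre of the circle as positive. The component of the weight along the string toward the centre is −mg cos φ (φ measured from the bottom), so Newton's second law along the string gives T − mg cos φ = m v²/r.
cos 88.5° = 0.02618, so T = m(v²/r + g cos φ) = 0.846 × ((6.35)²/2.52 + 9.8 × 0.02618) = 0.846 × (16.00 + (0.2565)) = 0.846 × 16.26 = 13.75 N.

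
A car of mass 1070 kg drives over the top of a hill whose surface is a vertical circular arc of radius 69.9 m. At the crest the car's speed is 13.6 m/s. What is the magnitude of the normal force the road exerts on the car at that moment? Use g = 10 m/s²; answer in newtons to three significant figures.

7870 N

At the crest the centripetal acceleration points downward (toward the centre of the arc), so mg − N = mv²/r.
N = m(g − v²/r) = 1070 × (10.0 − (13.6)²/69.9) = 1070 × (10.0 − 2.646) = 1070 × 7.354 = 7869 N.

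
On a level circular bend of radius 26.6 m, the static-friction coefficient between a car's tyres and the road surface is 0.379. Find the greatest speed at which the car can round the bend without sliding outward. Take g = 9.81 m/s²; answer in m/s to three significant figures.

Friction provides the centripetal force on a flat curve. At maximum speed it is at its limiting value: μ_s m g = m v²/r.
Mass cancels: v_max = √(μ_s g r) = √(0.379 × 9.81 × 26.6) = √98.90 = 9.945 m/s.

9.94 m/s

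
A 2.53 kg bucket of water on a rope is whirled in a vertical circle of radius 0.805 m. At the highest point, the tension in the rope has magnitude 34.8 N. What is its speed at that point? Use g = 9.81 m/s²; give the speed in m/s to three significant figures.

At the top, T + mg = mv²/r, so v = √(r(T/m + g)) = √(0.805 × (34.8/2.53 + 9.81)) = √(0.805 × 23.56) = √18.97 = 4.355 m/s.

4.36 m/s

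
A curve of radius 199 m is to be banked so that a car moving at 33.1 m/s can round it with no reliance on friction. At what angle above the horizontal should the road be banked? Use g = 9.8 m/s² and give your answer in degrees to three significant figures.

29.3°

With no friction, the horizontal component of the normal force provides the centripetal force: N sinθ = mv²/r, while N cosθ = mg vertically.
Dividing: tanθ = v²/(r g) = (33.1)²/(199 × 9.8) = 1096/1950 = 0.5618.
θ = arctan(0.5618) = 29.33°.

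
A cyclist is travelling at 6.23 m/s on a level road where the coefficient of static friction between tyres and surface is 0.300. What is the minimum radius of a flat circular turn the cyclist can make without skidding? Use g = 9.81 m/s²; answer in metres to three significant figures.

At the limit, μ_s m g = m v²/r, so r_min = v²/(μ_s g) = (6.23)²/(0.300 × 9.81) = 38.81/2.943 = 13.19 m.

13.2 m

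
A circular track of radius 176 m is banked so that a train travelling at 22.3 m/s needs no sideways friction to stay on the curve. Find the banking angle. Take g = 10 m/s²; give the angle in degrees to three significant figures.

15.8°

With no friction, the horizontal component of the normal force provides the centripetal force: N sinθ = mv²/r, while N cosθ = mg vertically.
Dividing: tanθ = v²/(r g) = (22.3)²/(176 × 10.0) = 497.3/1760 = 0.2826.
θ = arctan(0.2826) = 15.78°.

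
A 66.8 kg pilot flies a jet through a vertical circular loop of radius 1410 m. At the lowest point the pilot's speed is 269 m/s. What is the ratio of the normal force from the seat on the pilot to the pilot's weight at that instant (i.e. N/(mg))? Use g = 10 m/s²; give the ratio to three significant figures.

At the bottom, N − mg = mv²/r, so N = m(v²/r + g) and N/(mg) = v²/(rg) + 1 = (269)²/(1410 × 10.0) + 1 = 5.132 + 1 = 6.132.

6.13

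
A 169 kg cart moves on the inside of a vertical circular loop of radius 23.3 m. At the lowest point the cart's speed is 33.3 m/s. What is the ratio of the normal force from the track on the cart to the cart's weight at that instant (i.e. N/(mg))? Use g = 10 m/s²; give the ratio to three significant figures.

5.76

At the bottom, N − mg = mv²/r, so N = m(v²/r + g) and N/(mg) = v²/(rg) + 1 = (33.3)²/(23.3 × 10.0) + 1 = 4.759 + 1 = 5.759.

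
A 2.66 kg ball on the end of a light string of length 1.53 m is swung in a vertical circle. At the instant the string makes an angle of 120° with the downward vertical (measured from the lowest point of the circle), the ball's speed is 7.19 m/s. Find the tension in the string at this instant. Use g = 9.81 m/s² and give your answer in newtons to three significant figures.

76.8 N

Take the radial direction toward the centre of the circle as positive. The component of the weight along the string toward the centre is −mg cos φ (φ measured from the bottom), so Newton's second law along the string gives T − mg cos φ = m v²/r.
cos 120° = -0.5000, so T = m(v²/r + g cos φ) = 2.66 × ((7.19)²/1.53 + 9.81 × -0.5000) = 2.66 × (33.79 + (-4.905)) = 2.66 × 28.88 = 76.83 N.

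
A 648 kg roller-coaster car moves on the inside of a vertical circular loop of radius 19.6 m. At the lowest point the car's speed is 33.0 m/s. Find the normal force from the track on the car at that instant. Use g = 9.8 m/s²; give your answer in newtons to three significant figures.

At the lowest point, N points up (toward the centre) and the weight mg points down (away from the centre), so the net inward force is N − mg = mv²/r.
N = m(v²/r + g) = 648 × ((33.0)²/19.6 + 9.8) = 648 × (55.56 + 9.8) = 648 × 65.36 = 42350 N.

42400 N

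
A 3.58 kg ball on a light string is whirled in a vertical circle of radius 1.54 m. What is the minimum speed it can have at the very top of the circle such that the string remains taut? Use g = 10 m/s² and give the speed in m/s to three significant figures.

3.92 m/s

At the top, both weight mg and T point toward the centre: T + mg = mv²/r.
At minimum speed T → 0, so mg = mv_min²/r ⇒ v_min = √(g r) = √(10.0 × 1.54) = 3.924 m/s.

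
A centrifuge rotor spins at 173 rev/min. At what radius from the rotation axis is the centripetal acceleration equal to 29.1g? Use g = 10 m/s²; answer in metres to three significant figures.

ω = 173 rev/min × 2π/60 = 18.12 rad/s.
a_c = ω²r = 29.1g ⇒ r = 29.1 × 10.0 / (18.12)² = 291.0/328.2 = 0.8866 m.

0.887 m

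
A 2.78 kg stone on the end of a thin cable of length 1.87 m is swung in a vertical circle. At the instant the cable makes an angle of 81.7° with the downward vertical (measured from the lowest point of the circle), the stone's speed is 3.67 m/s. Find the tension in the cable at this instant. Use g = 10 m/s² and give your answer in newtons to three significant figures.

Take the radial direction toward the centre of the circle as positive. The component of the weight along the string toward the centre is −mg cos φ (φ measured from the bottom), so Newton's second law along the string gives T − mg cos φ = m v²/r.
cos 81.7° = 0.1444, so T = m(v²/r + g cos φ) = 2.78 × ((3.67)²/1.87 + 10.0 × 0.1444) = 2.78 × (7.203 + (1.444)) = 2.78 × 8.646 = 24.04 N.

24.0 N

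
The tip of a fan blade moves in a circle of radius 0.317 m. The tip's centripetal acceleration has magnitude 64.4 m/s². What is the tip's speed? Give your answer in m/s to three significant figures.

4.52 m/s

a_c = v²/r ⇒ v = √(a_c · r) = √(64.4 × 0.317) = √20.41 = 4.518 m/s.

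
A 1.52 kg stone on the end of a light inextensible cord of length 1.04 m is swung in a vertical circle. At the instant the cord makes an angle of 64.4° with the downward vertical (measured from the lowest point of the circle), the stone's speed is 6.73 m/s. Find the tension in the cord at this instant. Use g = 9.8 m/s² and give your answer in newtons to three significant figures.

72.6 N

Take the radial direction toward the centre of the circle as positive. The component of the weight along the string toward the centre is −mg cos φ (φ measured from the bottom), so Newton's second law along the string gives T − mg cos φ = m v²/r.
cos 64.4° = 0.4321, so T = m(v²/r + g cos φ) = 1.52 × ((6.73)²/1.04 + 9.8 × 0.4321) = 1.52 × (43.55 + (4.234)) = 1.52 × 47.79 = 72.63 N.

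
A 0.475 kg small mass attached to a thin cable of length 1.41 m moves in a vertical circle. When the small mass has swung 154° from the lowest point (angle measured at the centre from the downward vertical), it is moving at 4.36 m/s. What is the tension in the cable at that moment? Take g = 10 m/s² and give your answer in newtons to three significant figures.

2.13 N

Take the radial direction toward the centre of the circle as positive. The component of the weight along the string toward the centre is −mg cos φ (φ measured from the bottom), so Newton's second law along the string gives T − mg cos φ = m v²/r.
cos 154° = -0.8988, so T = m(v²/r + g cos φ) = 0.475 × ((4.36)²/1.41 + 10.0 × -0.8988) = 0.475 × (13.48 + (-8.988)) = 0.475 × 4.494 = 2.135 N.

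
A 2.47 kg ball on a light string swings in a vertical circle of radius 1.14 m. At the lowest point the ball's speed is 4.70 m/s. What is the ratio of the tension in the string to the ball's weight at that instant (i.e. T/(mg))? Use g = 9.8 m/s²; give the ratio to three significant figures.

At the bottom, T − mg = mv²/r, so T = m(v²/r + g) and T/(mg) = v²/(rg) + 1 = (4.70)²/(1.14 × 9.8) + 1 = 1.977 + 1 = 2.977.

2.98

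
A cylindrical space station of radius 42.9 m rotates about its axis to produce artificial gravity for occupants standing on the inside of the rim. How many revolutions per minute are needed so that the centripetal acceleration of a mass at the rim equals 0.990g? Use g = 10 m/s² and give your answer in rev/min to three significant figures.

Require ω²r = 0.990g, so ω = √(0.990 × 10.0/42.9) = 0.4804 rad/s.
In rev/min: ω × 60/(2π) = 0.4804 × 60/(2π) = 4.587 rev/min.

4.59 rev/min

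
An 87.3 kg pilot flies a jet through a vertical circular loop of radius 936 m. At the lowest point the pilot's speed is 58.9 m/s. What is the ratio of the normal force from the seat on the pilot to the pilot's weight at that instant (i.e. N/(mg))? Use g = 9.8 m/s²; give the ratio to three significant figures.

At the bottom, N − mg = mv²/r, so N = m(v²/r + g) and N/(mg) = v²/(rg) + 1 = (58.9)²/(936 × 9.8) + 1 = 0.3782 + 1 = 1.378.

1.38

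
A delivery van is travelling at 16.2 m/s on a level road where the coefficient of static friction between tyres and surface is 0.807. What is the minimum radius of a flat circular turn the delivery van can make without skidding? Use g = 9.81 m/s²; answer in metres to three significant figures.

At the limit, μ_s m g = m v²/r, so r_min = v²/(μ_s g) = (16.2)²/(0.807 × 9.81) = 262.4/7.917 = 33.15 m.

33.2 m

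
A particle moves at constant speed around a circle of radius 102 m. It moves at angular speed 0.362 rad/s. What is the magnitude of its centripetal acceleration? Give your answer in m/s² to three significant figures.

13.4 m/s²

v = ωr = 0.362 × 102 = 36.92 m/s.
a_c = v²/r = (36.92)²/102 = 1363/102 = 13.37 m/s².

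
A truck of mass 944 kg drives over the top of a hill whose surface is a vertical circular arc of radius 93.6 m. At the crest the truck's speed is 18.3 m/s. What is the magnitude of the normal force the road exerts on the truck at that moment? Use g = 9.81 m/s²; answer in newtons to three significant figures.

At the crest the centripetal acceleration points downward (toward the centre of the arc), so mg − N = mv²/r.
N = m(g − v²/r) = 944 × (9.81 − (18.3)²/93.6) = 944 × (9.81 − 3.578) = 944 × 6.232 = 5883 N.

5880 N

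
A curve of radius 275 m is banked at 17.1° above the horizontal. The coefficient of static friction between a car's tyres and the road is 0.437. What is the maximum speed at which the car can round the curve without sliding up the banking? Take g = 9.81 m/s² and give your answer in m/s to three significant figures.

48.2 m/s

At the maximum speed, friction acts down the slope at its limiting value f = μN. Radially (horizontal, toward centre): N sinθ + μN cosθ = mv²/r. Vertically: N cosθ − μN sinθ = mg.
Dividing: v² = r g (sinθ + μcosθ)/(cosθ − μsinθ).
sinθ + μcosθ = 0.2940 + 0.437×0.9558 = 0.7117; cosθ − μsinθ = 0.9558 − 0.437×0.2940 = 0.8273.
v² = 275 × 9.81 × 0.7117/0.8273 = 2321 m²/s², so v = 48.18 m/s.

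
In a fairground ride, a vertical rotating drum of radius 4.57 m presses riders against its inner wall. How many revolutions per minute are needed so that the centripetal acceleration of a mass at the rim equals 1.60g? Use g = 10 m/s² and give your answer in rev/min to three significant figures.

Require ω²r = 1.60g, so ω = √(1.60 × 10.0/4.57) = 1.871 rad/s.
In rev/min: ω × 60/(2π) = 1.871 × 60/(2π) = 17.87 rev/min.

17.9 rev/min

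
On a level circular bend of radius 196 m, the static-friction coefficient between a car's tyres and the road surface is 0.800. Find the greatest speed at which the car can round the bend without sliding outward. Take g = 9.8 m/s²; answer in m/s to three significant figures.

39.2 m/s

The only inward force on a level bend is static friction, so at the limit f_s = μ_s N = μ_s m g = m v²/r.
Mass cancels: v_max = √(μ_s g r) = √(0.800 × 9.8 × 196) = √1537 = 39.20 m/s.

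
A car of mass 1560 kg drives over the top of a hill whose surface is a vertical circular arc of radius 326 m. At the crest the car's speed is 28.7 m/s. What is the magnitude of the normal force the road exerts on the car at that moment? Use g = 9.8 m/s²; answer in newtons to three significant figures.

11300 N

At the crest the centripetal acceleration points downward (toward the centre of the arc), so mg − N = mv²/r.
N = m(g − v²/r) = 1560 × (9.8 − (28.7)²/326) = 1560 × (9.8 − 2.527) = 1560 × 7.273 = 11350 N.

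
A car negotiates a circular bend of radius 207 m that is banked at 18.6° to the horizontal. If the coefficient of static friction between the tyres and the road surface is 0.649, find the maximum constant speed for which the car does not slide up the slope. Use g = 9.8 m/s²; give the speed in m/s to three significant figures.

50.6 m/s

At the maximum speed, friction acts down the slope at its limiting value f = μN. Radially (horizontal, toward centre): N sinθ + μN cosθ = mv²/r. Vertically: N cosθ − μN sinθ = mg.
Dividing: v² = r g (sinθ + μcosθ)/(cosθ − μsinθ).
sinθ + μcosθ = 0.3190 + 0.649×0.9478 = 0.9341; cosθ − μsinθ = 0.9478 − 0.649×0.3190 = 0.7408.
v² = 207 × 9.8 × 0.9341/0.7408 = 2558 m²/s², so v = 50.58 m/s.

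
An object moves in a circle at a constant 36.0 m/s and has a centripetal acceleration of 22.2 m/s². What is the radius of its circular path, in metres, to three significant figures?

a_c = v²/r ⇒ r = v²/a_c = (36.0)²/22.2 = 1296/22.2 = 58.38 m.

58.4 m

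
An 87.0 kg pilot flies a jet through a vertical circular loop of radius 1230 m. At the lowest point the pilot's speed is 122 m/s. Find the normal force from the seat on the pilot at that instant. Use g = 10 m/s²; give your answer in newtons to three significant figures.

At the lowest point, N points up (toward the centre) and the weight mg points down (away from the centre), so the net inward force is N − mg = mv²/r.
N = m(v²/r + g) = 87.0 × ((122)²/1230 + 10.0) = 87.0 × (12.10 + 10.0) = 87.0 × 22.10 = 1923 N.

1920 N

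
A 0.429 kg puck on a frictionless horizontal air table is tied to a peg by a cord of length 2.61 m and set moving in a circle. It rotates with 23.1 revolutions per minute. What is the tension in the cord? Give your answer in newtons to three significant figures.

ω = 23.1 rev/min × 2π/60 = 2.419 rad/s, so v = ωr = 2.419 × 2.61 = 6.314 m/s.
The tension is the only horizontal force, so it supplies the full centripetal force: T = m v²/r = 0.429 × (6.314)²/2.61 = 0.429 × 39.86/2.61 = 6.552 N.

6.55 N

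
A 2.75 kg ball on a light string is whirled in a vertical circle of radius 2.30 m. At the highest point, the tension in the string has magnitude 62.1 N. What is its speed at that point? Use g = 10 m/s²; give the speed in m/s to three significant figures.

8.66 m/s

At the top, T + mg = mv²/r, so v = √(r(T/m + g)) = √(2.30 × (62.1/2.75 + 10.0)) = √(2.30 × 32.58) = √74.94 = 8.657 m/s.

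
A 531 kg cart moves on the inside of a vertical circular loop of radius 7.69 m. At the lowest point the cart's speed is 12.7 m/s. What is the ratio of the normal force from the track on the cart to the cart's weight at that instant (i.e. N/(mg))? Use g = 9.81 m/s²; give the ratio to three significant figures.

3.14

At the bottom, N − mg = mv²/r, so N = m(v²/r + g) and N/(mg) = v²/(rg) + 1 = (12.7)²/(7.69 × 9.81) + 1 = 2.138 + 1 = 3.138.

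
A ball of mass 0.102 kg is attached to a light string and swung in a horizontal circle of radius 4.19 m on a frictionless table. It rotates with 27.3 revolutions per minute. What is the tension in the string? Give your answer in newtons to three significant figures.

ω = 27.3 rev/min × 2π/60 = 2.859 rad/s, so v = ωr = 2.859 × 4.19 = 11.98 m/s.
The tension is the only horizontal force, so it supplies the full centripetal force: T = m v²/r = 0.102 × (11.98)²/4.19 = 0.102 × 143.5/4.19 = 3.493 N.

3.49 N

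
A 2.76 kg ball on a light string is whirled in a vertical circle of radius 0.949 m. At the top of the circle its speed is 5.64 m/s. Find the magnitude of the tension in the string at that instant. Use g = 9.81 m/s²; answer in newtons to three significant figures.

65.4 N

At the top, both T and the weight mg point inward (toward the centre), so T + mg = mv²/r.
T = m(v²/r − g) = 2.76 × ((5.64)²/0.949 − 9.81) = 2.76 × (33.52 − 9.81) = 2.76 × 23.71 = 65.44 N.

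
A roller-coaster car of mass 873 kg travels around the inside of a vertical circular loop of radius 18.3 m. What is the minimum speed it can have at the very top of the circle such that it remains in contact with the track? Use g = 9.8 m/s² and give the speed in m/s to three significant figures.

13.4 m/s

At the top, both weight mg and N point toward the centre: N + mg = mv²/r.
At minimum speed N → 0, so mg = mv_min²/r ⇒ v_min = √(g r) = √(9.8 × 18.3) = 13.39 m/s.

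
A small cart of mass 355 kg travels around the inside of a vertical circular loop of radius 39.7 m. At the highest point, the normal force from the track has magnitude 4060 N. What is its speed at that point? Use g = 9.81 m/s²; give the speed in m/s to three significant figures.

At the top, N + mg = mv²/r, so v = √(r(N/m + g)) = √(39.7 × (4060/355 + 9.81)) = √(39.7 × 21.25) = √843.5 = 29.04 m/s.

29.0 m/s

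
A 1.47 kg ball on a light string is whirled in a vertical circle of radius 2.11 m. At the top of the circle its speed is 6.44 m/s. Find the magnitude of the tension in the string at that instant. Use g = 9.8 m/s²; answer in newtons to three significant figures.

At the top, both T and the weight mg point inward (toward the centre), so T + mg = mv²/r.
T = m(v²/r − g) = 1.47 × ((6.44)²/2.11 − 9.8) = 1.47 × (19.66 − 9.8) = 1.47 × 9.856 = 14.49 N.

14.5 N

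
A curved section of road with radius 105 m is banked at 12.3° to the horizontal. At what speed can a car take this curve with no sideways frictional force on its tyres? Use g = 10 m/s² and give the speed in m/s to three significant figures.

15.1 m/s

On a frictionless banked curve, N sinθ = mv²/r and N cosθ = mg, so tanθ = v²/(rg).
v = √(r g tanθ) = √(105 × 10.0 × tan 12.3°) = √(105 × 10.0 × 0.2180) = √228.9 = 15.13 m/s.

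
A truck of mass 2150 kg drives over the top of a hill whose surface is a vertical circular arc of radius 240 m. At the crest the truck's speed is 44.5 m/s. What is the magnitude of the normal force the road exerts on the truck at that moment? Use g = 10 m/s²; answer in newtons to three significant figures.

At the crest the centripetal acceleration points downward (toward the centre of the arc), so mg − N = mv²/r.
N = m(g − v²/r) = 2150 × (10.0 − (44.5)²/240) = 2150 × (10.0 − 8.251) = 2150 × 1.749 = 3760 N.

3760 N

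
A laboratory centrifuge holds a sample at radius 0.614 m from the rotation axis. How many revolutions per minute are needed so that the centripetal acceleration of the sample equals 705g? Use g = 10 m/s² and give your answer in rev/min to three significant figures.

1020 rev/min

Require ω²r = 705g, so ω = √(705 × 10.0/0.614) = 107.2 rad/s.
In rev/min: ω × 60/(2π) = 107.2 × 60/(2π) = 1023 rev/min.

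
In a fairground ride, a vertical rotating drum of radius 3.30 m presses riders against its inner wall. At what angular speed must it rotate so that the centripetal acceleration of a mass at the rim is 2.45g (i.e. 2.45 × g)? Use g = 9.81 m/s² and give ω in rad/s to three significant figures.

2.70 rad/s

Centripetal acceleration a_c = ω²r. Setting ω²r = 2.45g:
ω = √(2.45g / r) = √(2.45 × 9.81 / 3.30) = √7.283 = 2.699 rad/s.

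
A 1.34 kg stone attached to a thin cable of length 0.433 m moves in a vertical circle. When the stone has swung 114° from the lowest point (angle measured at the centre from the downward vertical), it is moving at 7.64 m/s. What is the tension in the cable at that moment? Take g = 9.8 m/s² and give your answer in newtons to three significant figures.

175 N

Take the radial direction toward the centre of the circle as positive. The component of the weight along the string toward the centre is −mg cos φ (φ measured from the bottom), so Newton's second law along the string gives T − mg cos φ = m v²/r.
cos 114° = -0.4067, so T = m(v²/r + g cos φ) = 1.34 × ((7.64)²/0.433 + 9.8 × -0.4067) = 1.34 × (134.8 + (-3.986)) = 1.34 × 130.8 = 175.3 N.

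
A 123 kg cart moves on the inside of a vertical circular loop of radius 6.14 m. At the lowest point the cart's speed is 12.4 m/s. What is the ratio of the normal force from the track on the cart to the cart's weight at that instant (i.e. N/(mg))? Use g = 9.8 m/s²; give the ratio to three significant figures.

At the bottom, N − mg = mv²/r, so N = m(v²/r + g) and N/(mg) = v²/(rg) + 1 = (12.4)²/(6.14 × 9.8) + 1 = 2.555 + 1 = 3.555.

3.56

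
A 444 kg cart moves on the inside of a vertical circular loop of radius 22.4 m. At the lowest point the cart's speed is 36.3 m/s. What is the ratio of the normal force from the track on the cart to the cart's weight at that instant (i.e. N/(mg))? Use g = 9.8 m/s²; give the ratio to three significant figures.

7.00

At the bottom, N − mg = mv²/r, so N = m(v²/r + g) and N/(mg) = v²/(rg) + 1 = (36.3)²/(22.4 × 9.8) + 1 = 6.003 + 1 = 7.003.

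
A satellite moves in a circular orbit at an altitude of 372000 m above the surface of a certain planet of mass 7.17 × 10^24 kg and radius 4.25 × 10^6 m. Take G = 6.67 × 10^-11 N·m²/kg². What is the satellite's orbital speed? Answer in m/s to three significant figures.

10200 m/s

Orbital radius r = R + h = 4.25 × 10^6 + 372000 = 4.622 × 10^6 m.
Gravity supplies the centripetal force: G M m / r² = m v² / r, so v = √(GM/r).
v = √(6.67 × 10^-11 × 7.17 × 10^24 / 4.622 × 10^6) = √(1.035 × 10^8) = 10170 m/s.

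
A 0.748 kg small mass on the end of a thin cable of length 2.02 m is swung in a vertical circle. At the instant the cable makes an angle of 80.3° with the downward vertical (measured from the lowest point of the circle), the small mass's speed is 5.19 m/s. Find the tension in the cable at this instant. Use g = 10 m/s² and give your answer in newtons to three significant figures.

11.2 N

Take the radial direction toward the centre of the circle as positive. The component of the weight along the string toward the centre is −mg cos φ (φ measured from the bottom), so Newton's second law along the string gives T − mg cos φ = m v²/r.
cos 80.3° = 0.1685, so T = m(v²/r + g cos φ) = 0.748 × ((5.19)²/2.02 + 10.0 × 0.1685) = 0.748 × (13.33 + (1.685)) = 0.748 × 15.02 = 11.23 N.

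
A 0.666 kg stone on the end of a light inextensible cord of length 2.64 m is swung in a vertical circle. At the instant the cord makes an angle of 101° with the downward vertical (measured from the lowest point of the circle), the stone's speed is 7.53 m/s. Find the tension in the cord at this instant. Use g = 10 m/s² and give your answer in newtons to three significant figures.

13.0 N

Take the radial direction toward the centre of the circle as positive. The component of the weight along the string toward the centre is −mg cos φ (φ measured from the bottom), so Newton's second law along the string gives T − mg cos φ = m v²/r.
cos 101° = -0.1908, so T = m(v²/r + g cos φ) = 0.666 × ((7.53)²/2.64 + 10.0 × -0.1908) = 0.666 × (21.48 + (-1.908)) = 0.666 × 19.57 = 13.03 N.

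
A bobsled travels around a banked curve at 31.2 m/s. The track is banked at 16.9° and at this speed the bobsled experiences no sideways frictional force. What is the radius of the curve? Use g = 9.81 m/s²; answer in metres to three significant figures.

327 m

Frictionless banking: tanθ = v²/(rg), so r = v²/(g tanθ).
r = (31.2)²/(9.81 × tan 16.9°) = 973.4/(9.81 × 0.3038) = 973.4/2.981 = 326.6 m.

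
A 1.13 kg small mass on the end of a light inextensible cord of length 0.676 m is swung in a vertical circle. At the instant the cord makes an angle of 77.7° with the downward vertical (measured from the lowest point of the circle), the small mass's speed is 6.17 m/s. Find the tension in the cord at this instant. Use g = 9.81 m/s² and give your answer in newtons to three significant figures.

66.0 N

Take the radial direction toward the centre of the circle as positive. The component of the weight along the string toward the centre is −mg cos φ (φ measured from the bottom), so Newton's second law along the string gives T − mg cos φ = m v²/r.
cos 77.7° = 0.2130, so T = m(v²/r + g cos φ) = 1.13 × ((6.17)²/0.676 + 9.81 × 0.2130) = 1.13 × (56.31 + (2.090)) = 1.13 × 58.40 = 66.00 N.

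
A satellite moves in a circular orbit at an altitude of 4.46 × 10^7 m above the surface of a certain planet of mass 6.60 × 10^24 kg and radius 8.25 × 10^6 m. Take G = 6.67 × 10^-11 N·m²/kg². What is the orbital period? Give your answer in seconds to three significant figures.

r = R + h = 8.25 × 10^6 + 4.46 × 10^7 = 5.285 × 10^7 m. Gravity provides the centripetal force: G M m / r² = m v² / r ⇒ v = √(GM/r) = 2886 m/s.
T = 2πr/v = 2π × 5.285 × 10^7 / 2886 = 115100 s.

115000 s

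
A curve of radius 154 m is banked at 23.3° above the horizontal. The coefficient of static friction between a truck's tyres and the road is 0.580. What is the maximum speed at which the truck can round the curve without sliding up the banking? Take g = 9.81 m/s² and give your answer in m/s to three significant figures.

45.1 m/s

At the maximum speed, friction acts down the slope at its limiting value f = μN. Radially (horizontal, toward centre): N sinθ + μN cosθ = mv²/r. Vertically: N cosθ − μN sinθ = mg.
Dividing: v² = r g (sinθ + μcosθ)/(cosθ − μsinθ).
sinθ + μcosθ = 0.3955 + 0.580×0.9184 = 0.9282; cosθ − μsinθ = 0.9184 − 0.580×0.3955 = 0.6890.
v² = 154 × 9.81 × 0.9282/0.6890 = 2035 m²/s², so v = 45.11 m/s.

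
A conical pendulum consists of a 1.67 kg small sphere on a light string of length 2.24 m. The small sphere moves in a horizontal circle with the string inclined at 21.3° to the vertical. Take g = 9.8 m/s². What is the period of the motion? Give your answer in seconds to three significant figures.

r = L sinθ = 0.8137 m. From T sinθ = mω²r and T cosθ = mg: tanθ = ω²r/g, so ω² = g tanθ / r = g/(L cosθ).
ω = √(g/(L cosθ)) = √(9.8/(2.24 × 0.9317)) = √4.696 = 2.167 rad/s.
Period = 2π/ω = 2.900 s.

2.90 s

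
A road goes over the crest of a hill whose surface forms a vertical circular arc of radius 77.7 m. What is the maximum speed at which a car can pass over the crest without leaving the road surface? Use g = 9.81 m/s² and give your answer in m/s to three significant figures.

27.6 m/s

At the crest the centre of the circle is below the car, so the net downward (centripetal) force is mg − N = mv²/r.
The car leaves the road when N → 0, giving v_max = √(g r) = √(9.81 × 77.7) = 27.61 m/s.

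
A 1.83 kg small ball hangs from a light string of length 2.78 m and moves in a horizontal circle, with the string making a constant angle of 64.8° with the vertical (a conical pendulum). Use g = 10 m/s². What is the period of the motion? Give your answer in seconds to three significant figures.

r = L sinθ = 2.515 m. From T sinθ = mω²r and T cosθ = mg: tanθ = ω²r/g, so ω² = g tanθ / r = g/(L cosθ).
ω = √(g/(L cosθ)) = √(10.0/(2.78 × 0.4258)) = √8.448 = 2.907 rad/s.
Period = 2π/ω = 2.162 s.

2.16 s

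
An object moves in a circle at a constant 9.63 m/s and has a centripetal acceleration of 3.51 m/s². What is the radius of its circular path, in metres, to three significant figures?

26.4 m

a_c = v²/r ⇒ r = v²/a_c = (9.63)²/3.51 = 92.74/3.51 = 26.42 m.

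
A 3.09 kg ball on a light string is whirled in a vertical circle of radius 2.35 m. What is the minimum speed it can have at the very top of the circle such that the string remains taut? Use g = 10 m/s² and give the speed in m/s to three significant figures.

At the highest point the centre is directly below, so both the weight and T act inward: T + mg = mv²/r.
At minimum speed T → 0, so mg = mv_min²/r ⇒ v_min = √(g r) = √(10.0 × 2.35) = 4.848 m/s.

4.85 m/s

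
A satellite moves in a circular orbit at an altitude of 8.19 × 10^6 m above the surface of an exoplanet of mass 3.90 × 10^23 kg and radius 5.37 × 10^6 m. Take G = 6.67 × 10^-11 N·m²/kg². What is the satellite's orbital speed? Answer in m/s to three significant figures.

1390 m/s

Orbital radius r = R + h = 5.37 × 10^6 + 8.19 × 10^6 = 1.356 × 10^7 m.
Gravity supplies the centripetal force: G M m / r² = m v² / r, so v = √(GM/r).
v = √(6.67 × 10^-11 × 3.90 × 10^23 / 1.356 × 10^7) = √(1.918 × 10^6) = 1385 m/s.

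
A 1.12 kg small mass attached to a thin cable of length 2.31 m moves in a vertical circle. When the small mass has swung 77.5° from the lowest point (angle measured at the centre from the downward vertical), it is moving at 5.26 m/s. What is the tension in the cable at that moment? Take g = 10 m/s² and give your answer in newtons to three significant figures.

15.8 N

Take the radial direction toward the centre of the circle as positive. The component of the weight along the string toward the centre is −mg cos φ (φ measured from the bottom), so Newton's second law along the string gives T − mg cos φ = m v²/r.
cos 77.5° = 0.2164, so T = m(v²/r + g cos φ) = 1.12 × ((5.26)²/2.31 + 10.0 × 0.2164) = 1.12 × (11.98 + (2.164)) = 1.12 × 14.14 = 15.84 N.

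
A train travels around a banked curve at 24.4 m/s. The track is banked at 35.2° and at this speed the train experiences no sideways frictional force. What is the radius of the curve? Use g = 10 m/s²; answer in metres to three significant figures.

Frictionless banking: tanθ = v²/(rg), so r = v²/(g tanθ).
r = (24.4)²/(10.0 × tan 35.2°) = 595.4/(10.0 × 0.7054) = 595.4/7.054 = 84.40 m.

84.4 m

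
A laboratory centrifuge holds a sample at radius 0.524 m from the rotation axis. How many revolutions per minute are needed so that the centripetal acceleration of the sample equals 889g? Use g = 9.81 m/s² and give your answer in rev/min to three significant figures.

Require ω²r = 889g, so ω = √(889 × 9.81/0.524) = 129.0 rad/s.
In rev/min: ω × 60/(2π) = 129.0 × 60/(2π) = 1232 rev/min.

1230 rev/min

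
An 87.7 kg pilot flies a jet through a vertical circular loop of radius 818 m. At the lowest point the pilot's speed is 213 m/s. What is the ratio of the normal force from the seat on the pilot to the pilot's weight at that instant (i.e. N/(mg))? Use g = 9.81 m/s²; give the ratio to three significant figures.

6.65

At the bottom, N − mg = mv²/r, so N = m(v²/r + g) and N/(mg) = v²/(rg) + 1 = (213)²/(818 × 9.81) + 1 = 5.654 + 1 = 6.654.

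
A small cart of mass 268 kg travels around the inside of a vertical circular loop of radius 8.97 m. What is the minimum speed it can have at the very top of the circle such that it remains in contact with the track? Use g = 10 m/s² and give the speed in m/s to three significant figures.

At the highest point the centre is directly below, so both the weight and N act inward: N + mg = mv²/r.
At minimum speed N → 0, so mg = mv_min²/r ⇒ v_min = √(g r) = √(10.0 × 8.97) = 9.471 m/s.

9.47 m/s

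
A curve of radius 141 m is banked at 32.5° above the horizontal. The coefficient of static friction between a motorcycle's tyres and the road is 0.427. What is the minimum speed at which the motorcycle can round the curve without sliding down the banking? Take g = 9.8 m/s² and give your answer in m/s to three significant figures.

15.1 m/s

At the minimum speed, friction acts up the slope at its limiting value f = μN. Radially (horizontal, toward centre): N sinθ − μN cosθ = mv²/r. Vertically: N cosθ + μN sinθ = mg.
Dividing: v² = r g (sinθ − μcosθ)/(cosθ + μsinθ).
sinθ − μcosθ = 0.5373 − 0.427×0.8434 = 0.1772; cosθ + μsinθ = 0.8434 + 0.427×0.5373 = 1.073.
v² = 141 × 9.8 × 0.1772/1.073 = 228.2 m²/s², so v = 15.11 m/s.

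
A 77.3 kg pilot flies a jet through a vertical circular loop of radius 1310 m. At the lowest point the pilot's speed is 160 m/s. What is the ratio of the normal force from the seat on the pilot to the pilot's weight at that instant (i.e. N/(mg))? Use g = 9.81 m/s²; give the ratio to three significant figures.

At the bottom, N − mg = mv²/r, so N = m(v²/r + g) and N/(mg) = v²/(rg) + 1 = (160)²/(1310 × 9.81) + 1 = 1.992 + 1 = 2.992.

2.99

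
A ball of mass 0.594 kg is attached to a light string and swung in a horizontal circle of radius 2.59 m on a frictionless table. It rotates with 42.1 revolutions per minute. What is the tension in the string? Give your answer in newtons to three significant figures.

29.9 N

ω = 42.1 rev/min × 2π/60 = 4.409 rad/s, so v = ωr = 4.409 × 2.59 = 11.42 m/s.
The tension is the only horizontal force, so it supplies the full centripetal force: T = m v²/r = 0.594 × (11.42)²/2.59 = 0.594 × 130.4/2.59 = 29.90 N.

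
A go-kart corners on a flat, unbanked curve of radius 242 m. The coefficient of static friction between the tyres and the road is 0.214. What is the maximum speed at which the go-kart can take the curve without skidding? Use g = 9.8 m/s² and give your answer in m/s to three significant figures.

22.5 m/s

Friction provides the centripetal force on a flat curve. At maximum speed it is at its limiting value: μ_s m g = m v²/r.
Mass cancels: v_max = √(μ_s g r) = √(0.214 × 9.8 × 242) = √507.5 = 22.53 m/s.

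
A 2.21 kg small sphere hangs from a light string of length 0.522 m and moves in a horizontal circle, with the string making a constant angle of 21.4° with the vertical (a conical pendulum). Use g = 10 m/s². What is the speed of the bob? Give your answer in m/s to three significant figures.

0.864 m/s

The radius of the circle is r = L sinθ = 0.522 × sin 21.4° = 0.1905 m.
Horizontally T sinθ = mv²/r and vertically T cosθ = mg, so tanθ = v²/(rg).
v = √(r g tanθ) = √(0.1905 × 10.0 × 0.3919) = √0.7464 = 0.8640 m/s.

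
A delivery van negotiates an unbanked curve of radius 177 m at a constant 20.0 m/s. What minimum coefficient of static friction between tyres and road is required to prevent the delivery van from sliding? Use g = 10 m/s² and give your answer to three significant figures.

Friction provides the centripetal force: μ_s m g = m v²/r, so μ_s = v²/(g r) = (20.00)²/(10.0 × 177) = 400.0/1770 = 0.2260.

0.226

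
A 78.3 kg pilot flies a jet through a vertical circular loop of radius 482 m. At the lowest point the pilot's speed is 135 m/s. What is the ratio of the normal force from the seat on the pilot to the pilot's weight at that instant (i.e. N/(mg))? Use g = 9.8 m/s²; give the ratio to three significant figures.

4.86

At the bottom, N − mg = mv²/r, so N = m(v²/r + g) and N/(mg) = v²/(rg) + 1 = (135)²/(482 × 9.8) + 1 = 3.858 + 1 = 4.858.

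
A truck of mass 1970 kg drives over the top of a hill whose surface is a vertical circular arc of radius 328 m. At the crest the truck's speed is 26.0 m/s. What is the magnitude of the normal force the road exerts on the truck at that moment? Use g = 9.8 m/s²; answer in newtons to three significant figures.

15200 N

At the crest the centripetal acceleration points downward (toward the centre of the arc), so mg − N = mv²/r.
N = m(g − v²/r) = 1970 × (9.8 − (26.0)²/328) = 1970 × (9.8 − 2.061) = 1970 × 7.739 = 15250 N.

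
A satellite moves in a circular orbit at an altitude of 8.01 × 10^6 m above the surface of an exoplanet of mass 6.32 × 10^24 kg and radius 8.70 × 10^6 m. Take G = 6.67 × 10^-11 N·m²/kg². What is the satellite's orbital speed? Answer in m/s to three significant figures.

5020 m/s

Orbital radius r = R + h = 8.70 × 10^6 + 8.01 × 10^6 = 1.671 × 10^7 m.
Gravity supplies the centripetal force: G M m / r² = m v² / r, so v = √(GM/r).
v = √(6.67 × 10^-11 × 6.32 × 10^24 / 1.671 × 10^7) = √(2.523 × 10^7) = 5023 m/s.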